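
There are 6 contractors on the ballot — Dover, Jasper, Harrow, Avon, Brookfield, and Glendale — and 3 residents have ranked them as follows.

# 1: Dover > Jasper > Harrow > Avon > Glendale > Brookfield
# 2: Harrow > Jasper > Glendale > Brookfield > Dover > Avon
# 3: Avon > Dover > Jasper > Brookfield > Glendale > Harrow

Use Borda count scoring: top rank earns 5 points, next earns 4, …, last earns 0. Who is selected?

Borda scores:
  Dover: 5 + 1 + 4 = 10
  Jasper: 4 + 4 + 3 = 11
  Harrow: 3 + 5 + 0 = 8
  Avon: 2 + 0 + 5 = 7
  Brookfield: 0 + 2 + 2 = 4
  Glendale: 1 + 3 + 1 = 5
Jasper has the highest total.

Jasper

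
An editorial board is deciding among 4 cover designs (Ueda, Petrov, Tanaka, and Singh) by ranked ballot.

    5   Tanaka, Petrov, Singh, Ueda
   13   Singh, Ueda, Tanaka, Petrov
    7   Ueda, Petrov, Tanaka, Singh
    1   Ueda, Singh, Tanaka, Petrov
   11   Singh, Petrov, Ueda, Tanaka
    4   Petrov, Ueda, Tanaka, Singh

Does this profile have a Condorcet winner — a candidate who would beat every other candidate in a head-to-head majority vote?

Head-to-head results (41 voters total):
Ueda vs Petrov: Ueda wins 21–20.
Ueda vs Tanaka: Ueda wins 36–5.
Ueda vs Singh: Singh wins 29–12.
Petrov vs Tanaka: Petrov wins 22–19.
Petrov vs Singh: Singh wins 25–16.
Tanaka vs Singh: Singh wins 25–16.
Singh beats each rival — Ueda (29–12), Petrov (25–16), Tanaka (25–16) — so Singh is the Condorcet winner.

Yes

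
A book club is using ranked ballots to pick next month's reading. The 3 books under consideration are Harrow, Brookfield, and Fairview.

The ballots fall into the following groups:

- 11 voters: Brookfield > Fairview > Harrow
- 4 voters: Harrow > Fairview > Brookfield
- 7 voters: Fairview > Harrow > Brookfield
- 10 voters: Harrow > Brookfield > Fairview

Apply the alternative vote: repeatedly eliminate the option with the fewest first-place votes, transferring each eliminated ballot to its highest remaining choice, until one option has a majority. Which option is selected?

Round 1: Harrow 14, Brookfield 11, Fairview 7. Fairview has the fewest and is eliminated.
Round 2: Harrow 21, Brookfield 11. Harrow has a majority.

Harrow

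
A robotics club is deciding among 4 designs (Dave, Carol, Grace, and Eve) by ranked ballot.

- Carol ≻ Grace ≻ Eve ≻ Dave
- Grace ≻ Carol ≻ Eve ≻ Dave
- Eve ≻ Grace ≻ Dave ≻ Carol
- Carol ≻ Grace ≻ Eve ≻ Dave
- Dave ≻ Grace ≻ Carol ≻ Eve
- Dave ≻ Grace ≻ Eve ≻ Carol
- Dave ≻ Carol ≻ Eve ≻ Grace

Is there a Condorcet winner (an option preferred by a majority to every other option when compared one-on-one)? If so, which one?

Head-to-head results (7 voters total):
Dave vs Carol: Dave wins 4–3.
Dave vs Grace: Grace wins 4–3.
Dave vs Eve: Eve wins 4–3.
Carol vs Grace: Grace wins 4–3.
Carol vs Eve: Carol wins 5–2.
Grace vs Eve: Grace wins 5–2.
Grace beats each rival — Dave (4–3), Carol (4–3), Eve (5–2) — so Grace is the Condorcet winner.

Grace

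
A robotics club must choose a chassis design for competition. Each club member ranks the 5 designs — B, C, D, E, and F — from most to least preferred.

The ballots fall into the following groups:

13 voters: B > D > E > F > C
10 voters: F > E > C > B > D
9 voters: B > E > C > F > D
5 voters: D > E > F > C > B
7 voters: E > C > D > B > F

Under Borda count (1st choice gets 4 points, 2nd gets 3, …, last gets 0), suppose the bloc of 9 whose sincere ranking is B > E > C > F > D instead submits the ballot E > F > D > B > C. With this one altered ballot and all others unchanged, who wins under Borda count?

Borda totals with the altered ballot: B 78, C 46, D 91, E 135, F 90.
The winner is unchanged: still E.

E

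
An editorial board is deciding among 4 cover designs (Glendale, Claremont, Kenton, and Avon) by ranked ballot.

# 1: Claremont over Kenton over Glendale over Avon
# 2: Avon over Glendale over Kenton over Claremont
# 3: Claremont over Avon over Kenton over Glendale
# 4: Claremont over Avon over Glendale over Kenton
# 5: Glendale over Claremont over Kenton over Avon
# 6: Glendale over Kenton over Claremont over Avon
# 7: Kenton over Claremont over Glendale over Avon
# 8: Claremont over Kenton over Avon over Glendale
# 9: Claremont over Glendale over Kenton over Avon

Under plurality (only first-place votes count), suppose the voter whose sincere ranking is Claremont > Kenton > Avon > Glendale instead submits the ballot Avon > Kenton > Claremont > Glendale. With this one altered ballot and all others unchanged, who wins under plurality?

Claremont

First-place totals with the altered ballot: Glendale 2, Claremont 4, Kenton 1, Avon 2.
The winner is unchanged: still Claremont.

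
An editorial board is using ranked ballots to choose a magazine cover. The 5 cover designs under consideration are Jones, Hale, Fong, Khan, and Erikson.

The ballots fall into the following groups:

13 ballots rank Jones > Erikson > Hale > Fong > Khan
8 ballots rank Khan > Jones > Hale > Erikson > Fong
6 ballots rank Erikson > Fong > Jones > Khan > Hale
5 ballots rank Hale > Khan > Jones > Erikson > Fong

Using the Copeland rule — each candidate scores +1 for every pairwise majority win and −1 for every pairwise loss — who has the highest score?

Pairwise results:
  Jones vs Hale: Jones wins 27–5.
  Jones vs Fong: Jones wins 26–6.
  Jones vs Khan: Jones wins 19–13.
  Jones vs Erikson: Jones wins 26–6.
  Hale vs Fong: Hale wins 26–6.
  Hale vs Khan: Hale wins 18–14.
  Hale vs Erikson: Erikson wins 19–13.
  Fong vs Khan: Fong wins 19–13.
  Fong vs Erikson: Erikson wins 32–0.
  Khan vs Erikson: Erikson wins 19–13.
Copeland scores (wins − losses):
  Jones: 4 − 0 = 4
  Hale: 2 − 2 = 0
  Fong: 1 − 3 = -2
  Khan: 0 − 4 = -4
  Erikson: 3 − 1 = 2
Jones has the best Copeland score.

Jones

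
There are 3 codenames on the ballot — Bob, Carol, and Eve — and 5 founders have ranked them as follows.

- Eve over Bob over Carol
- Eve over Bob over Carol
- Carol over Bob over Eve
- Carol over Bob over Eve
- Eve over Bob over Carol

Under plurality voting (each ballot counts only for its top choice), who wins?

First-place vote totals:
  Bob: 0
  Carol: 2
  Eve: 3
Eve has the most first-place votes.

Eve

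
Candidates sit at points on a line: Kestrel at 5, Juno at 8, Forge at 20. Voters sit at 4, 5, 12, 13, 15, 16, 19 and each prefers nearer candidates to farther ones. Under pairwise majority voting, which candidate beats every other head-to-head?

Juno

With single-peaked preferences on a line, the Condorcet winner is the candidate closest to the median voter.
The median voter (position 13) is closest to Juno at 8.
Check: Juno vs Forge — voters closer to Juno: 4 of 7.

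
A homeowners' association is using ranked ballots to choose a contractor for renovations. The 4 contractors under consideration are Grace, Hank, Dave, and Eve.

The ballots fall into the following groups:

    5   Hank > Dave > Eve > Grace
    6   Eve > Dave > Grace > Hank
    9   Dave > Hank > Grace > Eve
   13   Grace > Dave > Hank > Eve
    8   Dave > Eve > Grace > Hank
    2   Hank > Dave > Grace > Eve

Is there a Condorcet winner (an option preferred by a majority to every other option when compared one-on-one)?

Yes

Head-to-head results (43 voters total):
Grace vs Hank: Grace wins 27–16.
Grace vs Dave: Dave wins 30–13.
Grace vs Eve: Grace wins 24–19.
Hank vs Dave: Dave wins 36–7.
Hank vs Eve: Hank wins 29–14.
Dave vs Eve: Dave wins 37–6.
Dave beats each rival — Grace (30–13), Hank (36–7), Eve (37–6) — so Dave is the Condorcet winner.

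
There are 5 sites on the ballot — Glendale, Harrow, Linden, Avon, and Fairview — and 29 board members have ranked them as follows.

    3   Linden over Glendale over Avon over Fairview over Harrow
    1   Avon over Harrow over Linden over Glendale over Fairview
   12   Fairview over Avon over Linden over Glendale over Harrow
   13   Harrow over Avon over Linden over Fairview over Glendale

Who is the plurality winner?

Harrow

First-place vote totals:
  Glendale: 0
  Harrow: 13
  Linden: 3
  Avon: 1
  Fairview: 12
Harrow has the most first-place votes.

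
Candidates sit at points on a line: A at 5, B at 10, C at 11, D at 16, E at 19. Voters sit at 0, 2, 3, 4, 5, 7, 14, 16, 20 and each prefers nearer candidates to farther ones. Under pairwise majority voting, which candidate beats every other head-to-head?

With single-peaked preferences on a line, the Condorcet winner is the candidate closest to the median voter.
The median voter (position 5) is closest to A at 5.
Check: A vs D — voters closer to A: 6 of 9.

A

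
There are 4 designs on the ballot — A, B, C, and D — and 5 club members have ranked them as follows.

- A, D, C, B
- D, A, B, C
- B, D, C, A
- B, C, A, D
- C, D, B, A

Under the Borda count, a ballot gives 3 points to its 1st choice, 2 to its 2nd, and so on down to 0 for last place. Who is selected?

Borda scores:
  A: 3 + 2 + 0 + 1 + 0 = 6
  B: 0 + 1 + 3 + 3 + 1 = 8
  C: 1 + 0 + 1 + 2 + 3 = 7
  D: 2 + 3 + 2 + 0 + 2 = 9
D has the highest total.

D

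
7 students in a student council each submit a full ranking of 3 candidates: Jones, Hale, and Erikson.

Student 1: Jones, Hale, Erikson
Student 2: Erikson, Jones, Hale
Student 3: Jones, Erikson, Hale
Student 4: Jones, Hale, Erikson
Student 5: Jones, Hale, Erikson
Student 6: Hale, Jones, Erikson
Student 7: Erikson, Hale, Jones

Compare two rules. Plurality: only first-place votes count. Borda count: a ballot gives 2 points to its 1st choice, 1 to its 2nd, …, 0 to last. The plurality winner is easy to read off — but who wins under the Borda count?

Jones

Plurality first-place counts: Jones 4, Hale 1, Erikson 2 → Jones.
Borda totals: Jones 10, Hale 6, Erikson 5 → Jones.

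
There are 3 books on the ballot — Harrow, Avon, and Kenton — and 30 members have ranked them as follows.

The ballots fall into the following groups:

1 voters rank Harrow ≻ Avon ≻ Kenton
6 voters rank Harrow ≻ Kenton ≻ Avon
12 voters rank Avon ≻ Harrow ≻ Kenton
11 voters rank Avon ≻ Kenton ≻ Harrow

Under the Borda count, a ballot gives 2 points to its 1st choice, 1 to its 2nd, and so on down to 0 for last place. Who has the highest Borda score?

Borda scores:
  Harrow: 2 + 6·2 + 12·1 + 11·0 = 26
  Avon: 1 + 6·0 + 12·2 + 11·2 = 47
  Kenton: 0 + 6·1 + 12·0 + 11·1 = 17
Avon has the highest total.

Avon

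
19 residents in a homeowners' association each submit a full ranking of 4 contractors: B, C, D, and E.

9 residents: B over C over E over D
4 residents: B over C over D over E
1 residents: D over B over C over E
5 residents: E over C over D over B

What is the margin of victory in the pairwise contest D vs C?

Ballots ranking D above C: 1.
Ballots ranking C above D: 9+4+5 = 18.
C wins 18–1, a margin of 17.

17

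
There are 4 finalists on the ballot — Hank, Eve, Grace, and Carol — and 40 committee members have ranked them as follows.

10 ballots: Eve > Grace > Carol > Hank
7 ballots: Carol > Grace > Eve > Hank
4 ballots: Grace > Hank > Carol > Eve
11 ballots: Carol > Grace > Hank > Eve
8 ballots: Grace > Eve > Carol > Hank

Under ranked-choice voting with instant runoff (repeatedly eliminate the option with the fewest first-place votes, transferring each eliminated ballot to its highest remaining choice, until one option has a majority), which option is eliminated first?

Hank

Round 1: Carol 18, Grace 12, Eve 10, Hank 0. Hank has the fewest and is eliminated.
Round 2: Carol 18, Grace 12, Eve 10. Eve has the fewest and is eliminated.
Round 3: Grace 22, Carol 18. Grace has a majority.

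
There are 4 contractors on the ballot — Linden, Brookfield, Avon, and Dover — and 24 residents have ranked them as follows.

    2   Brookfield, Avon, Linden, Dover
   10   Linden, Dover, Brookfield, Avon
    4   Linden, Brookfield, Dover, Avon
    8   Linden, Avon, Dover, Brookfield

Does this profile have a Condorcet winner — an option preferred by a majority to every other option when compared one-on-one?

Yes

Head-to-head results (24 voters total):
Linden vs Brookfield: Linden wins 22–2.
Linden vs Avon: Linden wins 22–2.
Linden vs Dover: Linden wins 24–0.
Brookfield vs Avon: Brookfield wins 16–8.
Brookfield vs Dover: Dover wins 18–6.
Avon vs Dover: Dover wins 14–10.
Linden beats each rival — Brookfield (22–2), Avon (22–2), Dover (24–0) — so Linden is the Condorcet winner.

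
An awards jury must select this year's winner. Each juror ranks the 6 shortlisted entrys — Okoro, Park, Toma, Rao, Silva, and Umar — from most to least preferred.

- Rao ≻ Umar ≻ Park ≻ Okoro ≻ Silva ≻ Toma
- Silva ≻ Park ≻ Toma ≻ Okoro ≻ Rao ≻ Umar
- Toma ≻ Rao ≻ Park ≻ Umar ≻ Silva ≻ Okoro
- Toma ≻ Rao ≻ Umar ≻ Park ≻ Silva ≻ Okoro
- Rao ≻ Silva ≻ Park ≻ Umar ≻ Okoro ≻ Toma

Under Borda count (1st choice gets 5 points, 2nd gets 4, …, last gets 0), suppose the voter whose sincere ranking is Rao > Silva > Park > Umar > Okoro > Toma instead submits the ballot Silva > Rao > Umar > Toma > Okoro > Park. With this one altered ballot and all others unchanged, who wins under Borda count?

Borda totals with the altered ballot: Okoro 5, Park 12, Toma 15, Rao 18, Silva 13, Umar 12.
The winner is unchanged: still Rao.

Rao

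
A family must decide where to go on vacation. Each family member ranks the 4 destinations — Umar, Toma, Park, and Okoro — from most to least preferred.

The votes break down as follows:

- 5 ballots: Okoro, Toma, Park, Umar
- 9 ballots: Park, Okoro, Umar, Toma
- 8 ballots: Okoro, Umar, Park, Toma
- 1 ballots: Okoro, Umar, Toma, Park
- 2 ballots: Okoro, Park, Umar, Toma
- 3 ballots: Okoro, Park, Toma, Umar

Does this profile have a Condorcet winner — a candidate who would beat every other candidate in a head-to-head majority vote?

Head-to-head results (28 voters total):
Umar vs Toma: Umar wins 20–8.
Umar vs Park: Park wins 19–9.
Umar vs Okoro: Okoro wins 28–0.
Toma vs Park: Park wins 22–6.
Toma vs Okoro: Okoro wins 28–0.
Park vs Okoro: Okoro wins 19–9.
Okoro beats each rival — Umar (28–0), Toma (28–0), Park (19–9) — so Okoro is the Condorcet winner.

Yes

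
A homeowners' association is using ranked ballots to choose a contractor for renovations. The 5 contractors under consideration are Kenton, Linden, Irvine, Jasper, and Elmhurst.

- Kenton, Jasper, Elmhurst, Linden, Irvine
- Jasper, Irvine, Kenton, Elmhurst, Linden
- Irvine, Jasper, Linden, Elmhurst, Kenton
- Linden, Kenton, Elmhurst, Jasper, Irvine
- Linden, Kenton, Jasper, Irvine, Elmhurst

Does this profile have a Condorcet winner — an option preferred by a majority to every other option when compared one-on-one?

Head-to-head results (5 voters total):
Kenton vs Linden: Linden wins 3–2.
Kenton vs Irvine: Kenton wins 3–2.
Kenton vs Jasper: Kenton wins 3–2.
Kenton vs Elmhurst: Kenton wins 4–1.
Linden vs Irvine: Linden wins 3–2.
Linden vs Jasper: Jasper wins 3–2.
Linden vs Elmhurst: Linden wins 3–2.
Irvine vs Jasper: Jasper wins 4–1.
Irvine vs Elmhurst: Irvine wins 3–2.
Jasper vs Elmhurst: Jasper wins 4–1.
No candidate beats all others: Kenton beats Jasper beats Linden beats Kenton, a majority cycle.

No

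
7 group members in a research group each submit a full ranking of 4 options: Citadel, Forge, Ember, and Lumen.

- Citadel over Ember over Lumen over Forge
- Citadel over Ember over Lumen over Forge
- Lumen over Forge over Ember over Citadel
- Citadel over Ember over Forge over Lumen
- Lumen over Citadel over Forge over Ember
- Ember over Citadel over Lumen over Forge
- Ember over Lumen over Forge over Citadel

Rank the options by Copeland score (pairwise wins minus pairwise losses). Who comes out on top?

Pairwise results:
  Citadel vs Forge: Citadel wins 5–2.
  Citadel vs Ember: Citadel wins 4–3.
  Citadel vs Lumen: Citadel wins 4–3.
  Forge vs Ember: Ember wins 5–2.
  Forge vs Lumen: Lumen wins 6–1.
  Ember vs Lumen: Ember wins 5–2.
Copeland scores (wins − losses):
  Citadel: 3 − 0 = 3
  Forge: 0 − 3 = -3
  Ember: 2 − 1 = 1
  Lumen: 1 − 2 = -1
Citadel has the best Copeland score.

Citadel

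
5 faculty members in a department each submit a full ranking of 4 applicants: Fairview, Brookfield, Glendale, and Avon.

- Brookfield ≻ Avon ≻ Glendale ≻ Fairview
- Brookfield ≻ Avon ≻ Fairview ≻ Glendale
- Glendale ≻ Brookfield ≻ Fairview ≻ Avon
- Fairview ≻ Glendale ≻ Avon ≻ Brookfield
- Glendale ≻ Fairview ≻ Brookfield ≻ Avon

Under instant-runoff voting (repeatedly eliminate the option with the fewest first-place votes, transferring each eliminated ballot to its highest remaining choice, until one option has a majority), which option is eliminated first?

Round 1: Brookfield 2, Glendale 2, Fairview 1, Avon 0. Avon has the fewest and is eliminated.
Round 2: Brookfield 2, Glendale 2, Fairview 1. Fairview has the fewest and is eliminated.
Round 3: Glendale 3, Brookfield 2. Glendale has a majority.

Avon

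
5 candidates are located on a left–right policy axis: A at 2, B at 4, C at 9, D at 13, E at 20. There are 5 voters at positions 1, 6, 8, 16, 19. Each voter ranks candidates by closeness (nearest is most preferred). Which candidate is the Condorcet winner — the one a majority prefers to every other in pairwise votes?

C

With single-peaked preferences on a line, the Condorcet winner is the candidate closest to the median voter.
The median voter (position 8) is closest to C at 9.
Check: C vs A — voters closer to C: 4 of 5.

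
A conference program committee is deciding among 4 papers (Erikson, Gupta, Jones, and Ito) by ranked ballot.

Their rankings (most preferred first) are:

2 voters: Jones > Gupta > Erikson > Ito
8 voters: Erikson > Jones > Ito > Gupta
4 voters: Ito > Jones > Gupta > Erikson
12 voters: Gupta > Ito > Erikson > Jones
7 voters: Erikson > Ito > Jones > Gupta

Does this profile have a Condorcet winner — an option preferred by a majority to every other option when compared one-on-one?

No

Head-to-head results (33 voters total):
Erikson vs Gupta: Gupta wins 18–15.
Erikson vs Jones: Erikson wins 27–6.
Erikson vs Ito: Erikson wins 17–16.
Gupta vs Jones: Jones wins 21–12.
Gupta vs Ito: Ito wins 19–14.
Jones vs Ito: Ito wins 23–10.
No candidate beats all others: Erikson beats Jones beats Gupta beats Erikson, a majority cycle.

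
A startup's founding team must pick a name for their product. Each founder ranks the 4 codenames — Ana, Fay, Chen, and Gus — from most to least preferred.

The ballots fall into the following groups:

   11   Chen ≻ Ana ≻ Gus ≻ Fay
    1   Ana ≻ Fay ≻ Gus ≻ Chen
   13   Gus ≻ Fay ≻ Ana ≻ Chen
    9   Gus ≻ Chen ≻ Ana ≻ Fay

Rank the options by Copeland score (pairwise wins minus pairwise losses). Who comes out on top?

Pairwise results:
  Ana vs Fay: Ana wins 21–13.
  Ana vs Chen: Chen wins 20–14.
  Ana vs Gus: Gus wins 22–12.
  Fay vs Chen: Chen wins 20–14.
  Fay vs Gus: Gus wins 33–1.
  Chen vs Gus: Gus wins 23–11.
Copeland scores (wins − losses):
  Ana: 1 − 2 = -1
  Fay: 0 − 3 = -3
  Chen: 2 − 1 = 1
  Gus: 3 − 0 = 3
Gus has the best Copeland score.

Gus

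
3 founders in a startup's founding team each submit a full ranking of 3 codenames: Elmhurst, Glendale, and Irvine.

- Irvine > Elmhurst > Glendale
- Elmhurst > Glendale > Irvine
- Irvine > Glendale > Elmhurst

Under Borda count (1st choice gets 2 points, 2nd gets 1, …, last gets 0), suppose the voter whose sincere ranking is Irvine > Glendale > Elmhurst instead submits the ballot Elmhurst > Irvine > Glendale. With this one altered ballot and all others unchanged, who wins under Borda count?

Elmhurst

Borda totals with the altered ballot: Elmhurst 5, Glendale 1, Irvine 3.
The switch changes the winner from Irvine to Elmhurst.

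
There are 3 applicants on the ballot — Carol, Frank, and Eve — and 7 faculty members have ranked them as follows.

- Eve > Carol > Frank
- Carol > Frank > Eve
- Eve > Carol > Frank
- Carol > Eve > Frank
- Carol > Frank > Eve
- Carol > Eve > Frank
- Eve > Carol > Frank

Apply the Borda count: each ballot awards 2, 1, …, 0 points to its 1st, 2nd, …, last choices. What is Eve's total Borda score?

8

Borda scores:
  Carol: 1 + 2 + 1 + 2 + 2 + 2 + 1 = 11
  Frank: 0 + 1 + 0 + 0 + 1 + 0 + 0 = 2
  Eve: 2 + 0 + 2 + 1 + 0 + 1 + 2 = 8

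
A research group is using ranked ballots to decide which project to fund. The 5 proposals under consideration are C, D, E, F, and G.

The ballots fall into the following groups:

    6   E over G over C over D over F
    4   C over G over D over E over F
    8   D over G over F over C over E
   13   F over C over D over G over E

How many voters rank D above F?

18

Ballots ranking D above F: 6+4+8 = 18.
Ballots ranking F above D: 13.
So 18 of 31 voters prefer D to F.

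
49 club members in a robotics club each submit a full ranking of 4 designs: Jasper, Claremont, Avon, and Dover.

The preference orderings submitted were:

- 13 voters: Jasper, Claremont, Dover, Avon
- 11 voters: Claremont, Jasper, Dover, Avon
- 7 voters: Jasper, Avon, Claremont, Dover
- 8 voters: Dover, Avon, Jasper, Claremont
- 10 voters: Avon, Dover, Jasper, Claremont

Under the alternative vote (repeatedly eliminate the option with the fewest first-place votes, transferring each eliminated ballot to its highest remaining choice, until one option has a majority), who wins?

Jasper

Round 1: Jasper 20, Claremont 11, Avon 10, Dover 8. Dover has the fewest and is eliminated.
Round 2: Jasper 20, Avon 18, Claremont 11. Claremont has the fewest and is eliminated.
Round 3: Jasper 31, Avon 18. Jasper has a majority.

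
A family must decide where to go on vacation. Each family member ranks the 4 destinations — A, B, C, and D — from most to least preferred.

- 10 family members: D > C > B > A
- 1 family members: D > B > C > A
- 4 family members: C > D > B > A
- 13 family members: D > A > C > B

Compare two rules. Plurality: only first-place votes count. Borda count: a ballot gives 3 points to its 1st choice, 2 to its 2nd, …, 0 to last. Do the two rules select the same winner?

Plurality first-place counts: A 0, B 0, C 4, D 24 → D.
Borda totals: A 26, B 16, C 46, D 80 → D.
The two rules agree on D.

Yes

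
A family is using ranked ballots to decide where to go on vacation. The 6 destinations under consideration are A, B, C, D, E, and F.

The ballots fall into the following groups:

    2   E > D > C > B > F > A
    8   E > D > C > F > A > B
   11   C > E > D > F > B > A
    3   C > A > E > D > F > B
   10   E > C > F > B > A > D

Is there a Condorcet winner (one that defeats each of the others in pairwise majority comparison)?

Yes

Head-to-head results (34 voters total):
A vs B: B wins 23–11.
A vs C: C wins 34–0.
A vs D: D wins 21–13.
A vs E: E wins 31–3.
A vs F: F wins 31–3.
B vs C: C wins 34–0.
B vs D: D wins 24–10.
B vs E: E wins 34–0.
B vs F: F wins 32–2.
C vs D: C wins 24–10.
C vs E: E wins 20–14.
C vs F: C wins 34–0.
D vs E: E wins 34–0.
D vs F: D wins 24–10.
E vs F: E wins 34–0.
E beats each rival — A (31–3), B (34–0), C (20–14), D (34–0), F (34–0) — so E is the Condorcet winner.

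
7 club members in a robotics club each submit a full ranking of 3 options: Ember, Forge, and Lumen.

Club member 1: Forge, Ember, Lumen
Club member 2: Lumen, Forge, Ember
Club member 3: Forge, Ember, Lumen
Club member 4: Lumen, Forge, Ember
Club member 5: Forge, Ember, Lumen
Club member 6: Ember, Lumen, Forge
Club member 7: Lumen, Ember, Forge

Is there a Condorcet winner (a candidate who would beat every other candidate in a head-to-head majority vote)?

Head-to-head results (7 voters total):
Ember vs Forge: Forge wins 5–2.
Ember vs Lumen: Ember wins 4–3.
Forge vs Lumen: Lumen wins 4–3.
No candidate beats all others: Ember beats Lumen beats Forge beats Ember, a majority cycle.

No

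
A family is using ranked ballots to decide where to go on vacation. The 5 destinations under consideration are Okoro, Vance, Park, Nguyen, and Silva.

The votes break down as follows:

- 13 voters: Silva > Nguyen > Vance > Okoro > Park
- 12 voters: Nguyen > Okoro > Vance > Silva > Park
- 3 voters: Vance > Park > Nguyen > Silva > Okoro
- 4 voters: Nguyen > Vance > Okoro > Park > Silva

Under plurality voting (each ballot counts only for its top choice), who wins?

First-place vote totals:
  Okoro: 0
  Vance: 3
  Park: 0
  Nguyen: 16
  Silva: 13
Nguyen has the most first-place votes.

Nguyen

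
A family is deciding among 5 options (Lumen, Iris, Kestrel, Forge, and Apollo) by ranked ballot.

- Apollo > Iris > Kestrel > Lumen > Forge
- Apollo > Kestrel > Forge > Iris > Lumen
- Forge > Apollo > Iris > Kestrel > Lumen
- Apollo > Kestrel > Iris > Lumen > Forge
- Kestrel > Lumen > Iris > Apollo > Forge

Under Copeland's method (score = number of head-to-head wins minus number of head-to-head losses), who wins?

Apollo

Pairwise results:
  Lumen vs Iris: Iris wins 4–1.
  Lumen vs Kestrel: Kestrel wins 5–0.
  Lumen vs Forge: Lumen wins 3–2.
  Lumen vs Apollo: Apollo wins 4–1.
  Iris vs Kestrel: Kestrel wins 3–2.
  Iris vs Forge: Iris wins 3–2.
  Iris vs Apollo: Apollo wins 4–1.
  Kestrel vs Forge: Kestrel wins 4–1.
  Kestrel vs Apollo: Apollo wins 4–1.
  Forge vs Apollo: Apollo wins 4–1.
Copeland scores (wins − losses):
  Lumen: 1 − 3 = -2
  Iris: 2 − 2 = 0
  Kestrel: 3 − 1 = 2
  Forge: 0 − 4 = -4
  Apollo: 4 − 0 = 4
Apollo has the best Copeland score.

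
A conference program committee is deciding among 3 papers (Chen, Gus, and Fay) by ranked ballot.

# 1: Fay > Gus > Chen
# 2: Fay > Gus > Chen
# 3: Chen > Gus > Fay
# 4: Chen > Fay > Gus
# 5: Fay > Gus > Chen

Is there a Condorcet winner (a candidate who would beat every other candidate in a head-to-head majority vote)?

Head-to-head results (5 voters total):
Chen vs Gus: Gus wins 3–2.
Chen vs Fay: Fay wins 3–2.
Gus vs Fay: Fay wins 4–1.
Fay beats each rival — Chen (3–2), Gus (4–1) — so Fay is the Condorcet winner.

Yes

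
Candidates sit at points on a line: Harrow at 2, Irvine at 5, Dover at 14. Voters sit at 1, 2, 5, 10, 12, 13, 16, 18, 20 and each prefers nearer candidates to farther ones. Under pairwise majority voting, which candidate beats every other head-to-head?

Dover

With single-peaked preferences on a line, the Condorcet winner is the candidate closest to the median voter.
The median voter (position 12) is closest to Dover at 14.
Check: Dover vs Harrow — voters closer to Dover: 6 of 9.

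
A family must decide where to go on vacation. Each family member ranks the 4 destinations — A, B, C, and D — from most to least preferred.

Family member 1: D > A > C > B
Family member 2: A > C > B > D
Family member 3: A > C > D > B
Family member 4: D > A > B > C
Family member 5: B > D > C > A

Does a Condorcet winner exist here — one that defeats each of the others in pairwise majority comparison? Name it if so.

Head-to-head results (5 voters total):
A vs B: A wins 4–1.
A vs C: A wins 4–1.
A vs D: D wins 3–2.
B vs C: C wins 3–2.
B vs D: D wins 3–2.
C vs D: D wins 3–2.
D beats each rival — A (3–2), B (3–2), C (3–2) — so D is the Condorcet winner.

D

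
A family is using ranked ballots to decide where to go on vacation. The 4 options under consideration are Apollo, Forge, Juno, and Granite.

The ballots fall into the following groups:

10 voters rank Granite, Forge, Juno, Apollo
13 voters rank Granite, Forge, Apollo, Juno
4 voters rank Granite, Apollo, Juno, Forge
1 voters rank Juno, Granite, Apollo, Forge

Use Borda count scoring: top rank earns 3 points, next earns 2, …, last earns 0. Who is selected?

Borda scores:
  Apollo: 10·0 + 13·1 + 4·2 + 1 = 22
  Forge: 10·2 + 13·2 + 4·0 + 0 = 46
  Juno: 10·1 + 13·0 + 4·1 + 3 = 17
  Granite: 10·3 + 13·3 + 4·3 + 2 = 83
Granite has the highest total.

Granite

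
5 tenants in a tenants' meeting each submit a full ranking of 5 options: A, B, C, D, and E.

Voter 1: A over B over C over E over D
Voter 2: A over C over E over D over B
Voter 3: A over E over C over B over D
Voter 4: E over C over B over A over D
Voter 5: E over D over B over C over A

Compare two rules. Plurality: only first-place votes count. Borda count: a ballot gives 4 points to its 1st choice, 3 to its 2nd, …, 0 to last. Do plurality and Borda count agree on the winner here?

No

Plurality first-place counts: A 3, B 0, C 0, D 0, E 2 → A.
Borda totals: A 13, B 8, C 11, D 4, E 14 → E.
The two rules disagree: plurality picks A, Borda picks E.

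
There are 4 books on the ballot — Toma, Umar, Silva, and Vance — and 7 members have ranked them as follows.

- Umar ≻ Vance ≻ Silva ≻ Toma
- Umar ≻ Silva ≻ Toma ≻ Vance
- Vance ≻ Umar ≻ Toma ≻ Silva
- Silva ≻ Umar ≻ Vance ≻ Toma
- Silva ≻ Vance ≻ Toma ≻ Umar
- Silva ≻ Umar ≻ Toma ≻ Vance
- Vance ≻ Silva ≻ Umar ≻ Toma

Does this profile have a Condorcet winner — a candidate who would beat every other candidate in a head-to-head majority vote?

Head-to-head results (7 voters total):
Toma vs Umar: Umar wins 6–1.
Toma vs Silva: Silva wins 6–1.
Toma vs Vance: Vance wins 5–2.
Umar vs Silva: Silva wins 4–3.
Umar vs Vance: Umar wins 4–3.
Silva vs Vance: Silva wins 4–3.
Silva beats each rival — Toma (6–1), Umar (4–3), Vance (4–3) — so Silva is the Condorcet winner.

Yes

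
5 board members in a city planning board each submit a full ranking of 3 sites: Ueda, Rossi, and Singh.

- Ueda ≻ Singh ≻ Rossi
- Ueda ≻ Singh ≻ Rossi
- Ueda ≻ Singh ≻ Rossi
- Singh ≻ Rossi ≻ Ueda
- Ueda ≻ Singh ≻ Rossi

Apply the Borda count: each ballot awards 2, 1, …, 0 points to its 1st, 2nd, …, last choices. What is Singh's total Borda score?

6

Borda scores:
  Ueda: 2 + 2 + 2 + 0 + 2 = 8
  Rossi: 0 + 0 + 0 + 1 + 0 = 1
  Singh: 1 + 1 + 1 + 2 + 1 = 6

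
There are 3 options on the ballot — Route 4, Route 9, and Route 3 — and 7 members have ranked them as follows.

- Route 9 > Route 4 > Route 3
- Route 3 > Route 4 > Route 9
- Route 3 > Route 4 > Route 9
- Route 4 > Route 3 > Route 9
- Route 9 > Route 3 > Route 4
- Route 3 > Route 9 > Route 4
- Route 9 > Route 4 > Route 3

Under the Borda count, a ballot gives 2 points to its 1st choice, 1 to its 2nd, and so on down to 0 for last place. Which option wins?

Borda scores:
  Route 4: 1 + 1 + 1 + 2 + 0 + 0 + 1 = 6
  Route 9: 2 + 0 + 0 + 0 + 2 + 1 + 2 = 7
  Route 3: 0 + 2 + 2 + 1 + 1 + 2 + 0 = 8
Route 3 has the highest total.

Route 3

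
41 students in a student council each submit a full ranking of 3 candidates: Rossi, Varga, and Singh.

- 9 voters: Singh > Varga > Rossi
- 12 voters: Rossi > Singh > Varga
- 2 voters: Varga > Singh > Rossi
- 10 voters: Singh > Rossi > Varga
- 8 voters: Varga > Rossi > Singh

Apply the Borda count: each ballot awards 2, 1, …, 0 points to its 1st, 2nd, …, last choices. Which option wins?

Borda scores:
  Rossi: 9·0 + 12·2 + 2·0 + 10·1 + 8·1 = 42
  Varga: 9·1 + 12·0 + 2·2 + 10·0 + 8·2 = 29
  Singh: 9·2 + 12·1 + 2·1 + 10·2 + 8·0 = 52
Singh has the highest total.

Singh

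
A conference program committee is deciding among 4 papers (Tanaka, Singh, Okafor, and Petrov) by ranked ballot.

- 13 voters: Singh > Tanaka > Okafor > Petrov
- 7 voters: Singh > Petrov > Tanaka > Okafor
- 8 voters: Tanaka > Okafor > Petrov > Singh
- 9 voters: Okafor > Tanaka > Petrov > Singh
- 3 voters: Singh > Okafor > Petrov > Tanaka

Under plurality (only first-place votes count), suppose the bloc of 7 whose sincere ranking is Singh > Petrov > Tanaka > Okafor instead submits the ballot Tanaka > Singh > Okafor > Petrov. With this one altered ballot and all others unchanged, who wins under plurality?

First-place totals with the altered ballot: Tanaka 15, Singh 16, Okafor 9, Petrov 0.
The winner is unchanged: still Singh.

Singh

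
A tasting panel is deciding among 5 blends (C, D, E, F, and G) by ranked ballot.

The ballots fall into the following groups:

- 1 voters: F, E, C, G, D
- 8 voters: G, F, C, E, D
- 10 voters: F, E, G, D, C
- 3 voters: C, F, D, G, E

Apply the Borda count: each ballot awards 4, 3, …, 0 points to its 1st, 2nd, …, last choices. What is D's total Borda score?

Borda scores:
  C: 2 + 8·2 + 10·0 + 3·4 = 30
  D: 0 + 8·0 + 10·1 + 3·2 = 16
  E: 3 + 8·1 + 10·3 + 3·0 = 41
  F: 4 + 8·3 + 10·4 + 3·3 = 77
  G: 1 + 8·4 + 10·2 + 3·1 = 56

16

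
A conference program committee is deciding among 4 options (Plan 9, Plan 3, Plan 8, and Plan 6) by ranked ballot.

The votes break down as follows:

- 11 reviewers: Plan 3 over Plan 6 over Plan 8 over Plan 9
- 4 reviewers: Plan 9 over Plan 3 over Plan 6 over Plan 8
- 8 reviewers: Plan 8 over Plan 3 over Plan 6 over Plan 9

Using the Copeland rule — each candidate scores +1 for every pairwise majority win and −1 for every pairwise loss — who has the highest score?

Pairwise results:
  Plan 9 vs Plan 3: Plan 3 wins 19–4.
  Plan 9 vs Plan 8: Plan 8 wins 19–4.
  Plan 9 vs Plan 6: Plan 6 wins 19–4.
  Plan 3 vs Plan 8: Plan 3 wins 15–8.
  Plan 3 vs Plan 6: Plan 3 wins 23–0.
  Plan 8 vs Plan 6: Plan 6 wins 15–8.
Copeland scores (wins − losses):
  Plan 9: 0 − 3 = -3
  Plan 3: 3 − 0 = 3
  Plan 8: 1 − 2 = -1
  Plan 6: 2 − 1 = 1
Plan 3 has the best Copeland score.

Plan 3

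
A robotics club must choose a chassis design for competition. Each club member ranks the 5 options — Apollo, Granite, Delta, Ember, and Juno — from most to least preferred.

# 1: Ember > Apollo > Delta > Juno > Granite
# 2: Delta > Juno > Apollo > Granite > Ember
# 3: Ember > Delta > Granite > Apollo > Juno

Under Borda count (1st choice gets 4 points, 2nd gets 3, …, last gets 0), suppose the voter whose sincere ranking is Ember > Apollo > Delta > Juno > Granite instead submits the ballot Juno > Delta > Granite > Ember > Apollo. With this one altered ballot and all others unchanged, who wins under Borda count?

Borda totals with the altered ballot: Apollo 3, Granite 5, Delta 10, Ember 5, Juno 7.
The winner is unchanged: still Delta.

Delta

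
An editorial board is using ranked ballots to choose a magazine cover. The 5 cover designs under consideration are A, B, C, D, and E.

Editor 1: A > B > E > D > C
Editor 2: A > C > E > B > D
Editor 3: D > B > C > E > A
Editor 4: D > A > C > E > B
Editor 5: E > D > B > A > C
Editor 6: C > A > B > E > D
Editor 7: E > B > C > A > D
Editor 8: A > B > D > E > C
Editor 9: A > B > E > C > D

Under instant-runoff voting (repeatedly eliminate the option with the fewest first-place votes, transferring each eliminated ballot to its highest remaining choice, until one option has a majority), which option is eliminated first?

B

Round 1: A 4, D 2, E 2, C 1, B 0. B has the fewest and is eliminated.
Round 2: A 4, D 2, E 2, C 1. C has the fewest and is eliminated.
Round 3: A 5, D 2, E 2. A has a majority.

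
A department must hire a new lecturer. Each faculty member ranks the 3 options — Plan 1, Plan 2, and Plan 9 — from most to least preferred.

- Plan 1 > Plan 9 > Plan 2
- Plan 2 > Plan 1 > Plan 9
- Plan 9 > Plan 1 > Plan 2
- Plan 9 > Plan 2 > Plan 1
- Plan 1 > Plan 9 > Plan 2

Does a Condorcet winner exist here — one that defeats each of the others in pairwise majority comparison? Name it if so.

Head-to-head results (5 voters total):
Plan 1 vs Plan 2: Plan 1 wins 3–2.
Plan 1 vs Plan 9: Plan 1 wins 3–2.
Plan 2 vs Plan 9: Plan 9 wins 4–1.
Plan 1 beats each rival — Plan 2 (3–2), Plan 9 (3–2) — so Plan 1 is the Condorcet winner.

Plan 1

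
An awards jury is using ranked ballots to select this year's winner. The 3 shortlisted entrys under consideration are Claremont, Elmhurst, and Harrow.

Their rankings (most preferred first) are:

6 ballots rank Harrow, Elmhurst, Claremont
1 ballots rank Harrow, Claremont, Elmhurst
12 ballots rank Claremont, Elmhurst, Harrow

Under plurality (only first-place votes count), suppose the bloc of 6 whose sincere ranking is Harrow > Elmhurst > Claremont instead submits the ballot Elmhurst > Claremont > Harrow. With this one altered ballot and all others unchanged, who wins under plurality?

First-place totals with the altered ballot: Claremont 12, Elmhurst 6, Harrow 1.
The winner is unchanged: still Claremont.

Claremont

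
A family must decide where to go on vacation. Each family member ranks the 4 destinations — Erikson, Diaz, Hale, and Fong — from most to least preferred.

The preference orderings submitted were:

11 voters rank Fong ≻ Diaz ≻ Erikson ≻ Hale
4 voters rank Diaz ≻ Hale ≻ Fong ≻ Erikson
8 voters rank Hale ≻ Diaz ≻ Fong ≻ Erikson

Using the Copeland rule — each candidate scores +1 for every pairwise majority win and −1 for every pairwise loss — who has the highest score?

Pairwise results:
  Erikson vs Diaz: Diaz wins 23–0.
  Erikson vs Hale: Hale wins 12–11.
  Erikson vs Fong: Fong wins 23–0.
  Diaz vs Hale: Diaz wins 15–8.
  Diaz vs Fong: Diaz wins 12–11.
  Hale vs Fong: Hale wins 12–11.
Copeland scores (wins − losses):
  Erikson: 0 − 3 = -3
  Diaz: 3 − 0 = 3
  Hale: 2 − 1 = 1
  Fong: 1 − 2 = -1
Diaz has the best Copeland score.

Diaz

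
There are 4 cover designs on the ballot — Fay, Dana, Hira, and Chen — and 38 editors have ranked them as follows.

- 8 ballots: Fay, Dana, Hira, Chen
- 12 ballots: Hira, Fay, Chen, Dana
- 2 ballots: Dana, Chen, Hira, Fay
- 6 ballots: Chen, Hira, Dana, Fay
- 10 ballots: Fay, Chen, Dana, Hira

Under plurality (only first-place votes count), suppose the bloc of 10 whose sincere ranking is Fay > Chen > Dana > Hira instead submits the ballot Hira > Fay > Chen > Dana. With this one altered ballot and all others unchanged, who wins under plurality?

Hira

First-place totals with the altered ballot: Fay 8, Dana 2, Hira 22, Chen 6.
The switch changes the winner from Fay to Hira.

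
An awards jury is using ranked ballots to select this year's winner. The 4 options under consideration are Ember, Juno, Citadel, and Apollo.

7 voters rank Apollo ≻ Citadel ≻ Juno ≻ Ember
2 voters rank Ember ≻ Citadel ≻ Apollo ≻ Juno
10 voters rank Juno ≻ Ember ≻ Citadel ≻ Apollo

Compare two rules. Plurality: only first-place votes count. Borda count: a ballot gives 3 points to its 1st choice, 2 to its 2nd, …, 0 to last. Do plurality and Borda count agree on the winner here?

Yes

Plurality first-place counts: Ember 2, Juno 10, Citadel 0, Apollo 7 → Juno.
Borda totals: Ember 26, Juno 37, Citadel 28, Apollo 23 → Juno.
The two rules agree on Juno.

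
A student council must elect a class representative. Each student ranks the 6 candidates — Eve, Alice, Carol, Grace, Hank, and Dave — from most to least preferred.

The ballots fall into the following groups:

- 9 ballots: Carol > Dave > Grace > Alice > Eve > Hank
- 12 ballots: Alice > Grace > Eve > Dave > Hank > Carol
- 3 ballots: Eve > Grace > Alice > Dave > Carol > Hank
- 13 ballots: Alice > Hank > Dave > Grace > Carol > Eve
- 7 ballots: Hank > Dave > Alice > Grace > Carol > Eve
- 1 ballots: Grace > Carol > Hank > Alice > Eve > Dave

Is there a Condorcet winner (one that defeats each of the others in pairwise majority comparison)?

Head-to-head results (45 voters total):
Eve vs Alice: Alice wins 42–3.
Eve vs Carol: Carol wins 30–15.
Eve vs Grace: Grace wins 42–3.
Eve vs Hank: Eve wins 24–21.
Eve vs Dave: Dave wins 29–16.
Alice vs Carol: Alice wins 35–10.
Alice vs Grace: Alice wins 32–13.
Alice vs Hank: Alice wins 37–8.
Alice vs Dave: Alice wins 29–16.
Carol vs Grace: Grace wins 36–9.
Carol vs Hank: Hank wins 32–13.
Carol vs Dave: Dave wins 35–10.
Grace vs Hank: Grace wins 25–20.
Grace vs Dave: Dave wins 29–16.
Hank vs Dave: Dave wins 24–21.
Alice beats each rival — Eve (42–3), Carol (35–10), Grace (32–13), Hank (37–8), Dave (29–16) — so Alice is the Condorcet winner.

Yes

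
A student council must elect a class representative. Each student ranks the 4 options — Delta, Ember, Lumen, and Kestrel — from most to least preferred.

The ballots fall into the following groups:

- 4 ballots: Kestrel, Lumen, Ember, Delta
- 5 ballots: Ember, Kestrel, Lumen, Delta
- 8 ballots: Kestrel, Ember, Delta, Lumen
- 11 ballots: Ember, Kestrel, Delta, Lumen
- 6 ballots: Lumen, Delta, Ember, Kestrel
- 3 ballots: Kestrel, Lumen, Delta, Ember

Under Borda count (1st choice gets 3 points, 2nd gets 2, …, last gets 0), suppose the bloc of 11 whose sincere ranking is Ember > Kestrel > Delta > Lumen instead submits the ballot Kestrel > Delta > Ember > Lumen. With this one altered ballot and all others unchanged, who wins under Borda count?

Borda totals with the altered ballot: Delta 45, Ember 52, Lumen 37, Kestrel 88.
The winner is unchanged: still Kestrel.

Kestrel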